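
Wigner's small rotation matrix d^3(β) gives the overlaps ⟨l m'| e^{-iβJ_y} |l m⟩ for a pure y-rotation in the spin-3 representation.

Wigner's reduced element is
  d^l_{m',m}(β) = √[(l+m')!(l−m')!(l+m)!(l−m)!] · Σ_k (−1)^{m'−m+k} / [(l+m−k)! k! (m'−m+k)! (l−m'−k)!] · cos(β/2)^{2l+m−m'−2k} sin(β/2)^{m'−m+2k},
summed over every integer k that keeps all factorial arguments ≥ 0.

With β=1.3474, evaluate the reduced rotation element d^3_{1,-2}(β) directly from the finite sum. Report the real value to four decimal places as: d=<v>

d^3_{1,-2}(β=1.3474) via Wigner's sum:
With c≡cos(β/2)=0.781519 and s≡sin(β/2)=0.623882, N=[24·2·1·120]^{1/2}=75.894664
The bounds max(0,m−m')=0 and min(l+m,l−m')=1 give 2 terms
  k=0: (−1)^3·75.8947/(12)·0.7815^3·0.6239^3 = -0.733086
  k=1: (−1)^4·75.8947/(24)·0.7815^1·0.6239^5 = +0.233588
d^3_{1,-2}(1.3474) = -0.733086 +0.233588 = -0.499498

d=-0.4995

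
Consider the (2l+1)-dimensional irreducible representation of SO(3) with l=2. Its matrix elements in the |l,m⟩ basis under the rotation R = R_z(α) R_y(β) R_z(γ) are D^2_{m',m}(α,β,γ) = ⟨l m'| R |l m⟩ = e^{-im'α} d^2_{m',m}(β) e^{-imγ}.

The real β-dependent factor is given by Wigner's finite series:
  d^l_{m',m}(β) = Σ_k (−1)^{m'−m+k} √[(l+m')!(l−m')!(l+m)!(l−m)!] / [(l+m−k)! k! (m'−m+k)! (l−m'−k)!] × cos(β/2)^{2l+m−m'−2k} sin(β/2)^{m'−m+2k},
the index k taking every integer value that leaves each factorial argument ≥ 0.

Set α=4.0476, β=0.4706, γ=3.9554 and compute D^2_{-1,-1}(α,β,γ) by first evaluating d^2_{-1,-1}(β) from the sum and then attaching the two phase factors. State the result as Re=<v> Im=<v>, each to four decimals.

Re=-0.1099 Im=0.7319

D^2_{-1,-1}(4.0476,0.4706,3.9554) = e^{-i·-1·4.0476}·d^2_{-1,-1}(0.4706)·e^{-i·-1·3.9554}. Compute d first:
Half-angle: c=0.972444, s=0.233135. N=√(1·6·1·6)=6.000000
The bounds max(0,m−m')=0 and min(l+m,l−m')=1 give 2 terms
  k=0: (−1)^0·6.0000/(6)·0.9724^4·0.2331^0 = +0.894251
  k=1: (−1)^1·6.0000/(2)·0.9724^2·0.2331^2 = -0.154193
d^2_{-1,-1}(0.4706) = +0.894251 -0.154193 = +0.740057
Phases: e^{-i·(-1)·4.0476}=-0.616893-0.787047i, e^{-i·(-1)·3.9554}=-0.686736-0.726907i ⇒ D=-0.109874+0.731856i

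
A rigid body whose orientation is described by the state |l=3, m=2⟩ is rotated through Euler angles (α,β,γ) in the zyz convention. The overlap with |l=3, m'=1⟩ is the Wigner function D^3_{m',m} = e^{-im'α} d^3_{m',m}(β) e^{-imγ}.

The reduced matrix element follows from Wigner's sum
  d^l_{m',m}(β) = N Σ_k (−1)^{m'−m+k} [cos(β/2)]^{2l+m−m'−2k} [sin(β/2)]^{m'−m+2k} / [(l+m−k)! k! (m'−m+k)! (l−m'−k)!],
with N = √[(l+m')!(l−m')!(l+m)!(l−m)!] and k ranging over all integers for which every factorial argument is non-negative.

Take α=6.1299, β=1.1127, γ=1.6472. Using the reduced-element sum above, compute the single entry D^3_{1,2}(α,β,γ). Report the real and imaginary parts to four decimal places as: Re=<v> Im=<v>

D^3_{1,2}(6.1299,1.1127,1.6472) = e^{-i·1·6.1299}·d^3_{1,2}(1.1127)·e^{-i·2·1.6472}. Compute d first:
c=cos(1.1127/2)=0.849188, s=sin(1.1127/2)=0.528090; N=√[24·2·120·1]=75.894664
Admissible k: 1..2 (factorial args all ≥0)
  k=1: (−1)^0·75.8947/(24)·0.8492^5·0.5281^1 = +0.737442
  k=2: (−1)^1·75.8947/(12)·0.8492^3·0.5281^3 = -0.570383
d^3_{1,2}(1.1127) = +0.737442 -0.570383 = +0.167060
D = (+0.988275+0.152686i)·(+0.167060)·(-0.988348+0.152213i) = -0.167060-0.000080i

Re=-0.1671 Im=-0.0001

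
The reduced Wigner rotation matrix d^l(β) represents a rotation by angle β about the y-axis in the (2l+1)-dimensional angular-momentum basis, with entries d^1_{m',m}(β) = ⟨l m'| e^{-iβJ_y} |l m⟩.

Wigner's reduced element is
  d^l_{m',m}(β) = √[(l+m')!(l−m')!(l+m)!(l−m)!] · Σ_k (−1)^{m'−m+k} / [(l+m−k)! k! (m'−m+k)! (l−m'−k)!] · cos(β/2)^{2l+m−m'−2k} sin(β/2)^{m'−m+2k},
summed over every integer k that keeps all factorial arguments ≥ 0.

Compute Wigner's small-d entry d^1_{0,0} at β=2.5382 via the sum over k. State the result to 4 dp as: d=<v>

d=-0.8234

d^1_{0,0}(β=2.5382) via Wigner's sum:
c=cos(2.5382/2)=0.297140, s=sin(2.5382/2)=0.954834; N=√[1·1·1·1]=1.000000
k: max(0,(0)−(0))=0 … min(1+(0),1−(0))=1
  k=0: (−1)^0·1.0000/(1)·0.2971^2·0.9548^0 = +0.088292
  k=1: (−1)^1·1.0000/(1)·0.2971^0·0.9548^2 = -0.911708
d^1_{0,0}(2.5382) = +0.088292 -0.911708 = -0.823415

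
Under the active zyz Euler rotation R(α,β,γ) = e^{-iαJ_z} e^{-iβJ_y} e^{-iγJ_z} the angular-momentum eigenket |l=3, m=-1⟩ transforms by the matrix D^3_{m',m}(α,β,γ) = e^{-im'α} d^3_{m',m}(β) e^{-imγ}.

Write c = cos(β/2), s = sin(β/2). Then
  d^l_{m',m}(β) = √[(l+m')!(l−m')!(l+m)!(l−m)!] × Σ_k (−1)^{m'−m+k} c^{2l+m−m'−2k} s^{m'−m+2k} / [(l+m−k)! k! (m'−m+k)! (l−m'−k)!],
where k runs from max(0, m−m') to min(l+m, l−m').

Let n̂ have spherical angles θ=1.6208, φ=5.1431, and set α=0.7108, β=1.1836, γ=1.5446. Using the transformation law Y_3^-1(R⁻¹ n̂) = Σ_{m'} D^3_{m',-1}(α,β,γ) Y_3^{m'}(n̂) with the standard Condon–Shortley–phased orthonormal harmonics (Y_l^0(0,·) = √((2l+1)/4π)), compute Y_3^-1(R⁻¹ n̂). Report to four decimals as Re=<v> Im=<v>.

Need the full column D^3_{m',-1} for m'=−3..3 at α=0.7108, β=1.1836, γ=1.5446.
cos(β/2)=0.829938, sin(β/2)=0.557856
d^3_{-3,-1}: single k=2 term ⇒ +0.571837;  D = -0.491814-0.291746i
d^3_{-2,-1}: k∈[1..2] ⇒ +0.694624 -0.627672 = +0.066952;  D = -0.065925+0.011683i
d^3_{-1,-1}: k∈[0..2] ⇒ +0.326794 -1.181181 +0.400249 = -0.454138;  D = +0.287181-0.351807i
d^3_{0,-1}: k∈[0..2] ⇒ -0.760923 +1.031370 -0.155327 = +0.115121;  D = +0.003015+0.115081i
d^3_{1,-1}: k∈[0..2] ⇒ +0.885885 -0.533665 +0.030139 = +0.382359;  D = +0.256971+0.283133i
d^3_{2,-1}: k∈[0..1] ⇒ -0.627672 +0.141793 = -0.485879;  D = -0.482208-0.059612i
d^3_{3,-1}: single k=0 term ⇒ +0.258360;  D = +0.214997-0.143269i
Y_3^{m'}(θ=1.6208,φ=5.1431) and Σ D·Y over m':
  (-0.4918-0.2917i)·(-0.3996-0.1143i)  (-0.0659+0.0117i)·(+0.0332-0.0387i)  (+0.2872-0.3518i)·(-0.1331-0.2896i)  (+0.0030+0.1151i)·(+0.0557+0.0000i)  (+0.2570+0.2831i)·(+0.1331-0.2896i)  (-0.4822-0.0596i)·(+0.0332+0.0387i)  (+0.2150-0.1433i)·(+0.3996-0.1143i)
Y_3^-1(R⁻¹ n̂) = +0.193545+0.006607i

Re=0.1935 Im=0.0066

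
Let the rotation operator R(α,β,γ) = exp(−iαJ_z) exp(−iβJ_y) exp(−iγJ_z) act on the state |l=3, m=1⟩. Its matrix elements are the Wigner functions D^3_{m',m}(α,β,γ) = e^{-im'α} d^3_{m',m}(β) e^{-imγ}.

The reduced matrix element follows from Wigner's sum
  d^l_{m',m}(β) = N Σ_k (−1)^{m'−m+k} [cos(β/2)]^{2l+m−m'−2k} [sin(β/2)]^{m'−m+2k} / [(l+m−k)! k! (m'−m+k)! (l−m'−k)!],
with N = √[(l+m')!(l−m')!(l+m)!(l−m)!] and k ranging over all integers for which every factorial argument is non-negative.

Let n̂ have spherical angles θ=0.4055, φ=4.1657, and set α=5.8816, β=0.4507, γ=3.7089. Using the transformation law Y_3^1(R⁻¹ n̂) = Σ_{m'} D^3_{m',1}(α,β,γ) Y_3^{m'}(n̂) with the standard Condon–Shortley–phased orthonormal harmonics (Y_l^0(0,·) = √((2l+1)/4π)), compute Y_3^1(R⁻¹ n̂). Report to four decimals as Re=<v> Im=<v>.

Need the full column D^3_{m',1} for m'=−3..3 at α=5.8816, β=0.4507, γ=3.7089.
cos(β/2)=0.974716, sin(β/2)=0.223448
d^3_{-3,1}: single k=4 term ⇒ +0.009173;  D = +0.001834+0.008988i
d^3_{-2,1}: k∈[3..4] ⇒ +0.065342 -0.001717 = +0.063625;  D = -0.012660+0.062353i
d^3_{-1,1}: k∈[2..4] ⇒ +0.270405 -0.018947 +0.000124 = +0.251582;  D = -0.142449+0.207369i
d^3_{0,1}: k∈[1..3] ⇒ +0.681015 -0.107367 +0.001881 = +0.575528;  D = -0.485372+0.309268i
d^3_{1,1}: k∈[0..2] ⇒ +0.857568 -0.360540 +0.014211 = +0.511238;  D = -0.504234+0.084336i
d^3_{2,1}: k∈[0..1] ⇒ -0.621679 +0.065342 = -0.556337;  D = +0.540934+0.130006i
d^3_{3,1}: single k=0 term ⇒ +0.174546;  D = -0.140268-0.103880i
Y_3^{m'}(θ=0.4055,φ=4.1657) and Σ D·Y over m':
  (+0.0018+0.0090i)·(+0.0256+0.0018i)  (-0.0127+0.0624i)·(-0.0671-0.1298i)  (-0.1424+0.2074i)·(-0.2135+0.3509i)  (-0.4854+0.3093i)·(+0.4190+0.0000i)  (-0.5042+0.0843i)·(+0.2135+0.3509i)  (+0.5409+0.1300i)·(-0.0671+0.1298i)  (-0.1403-0.1039i)·(-0.0256+0.0018i)
Y_3^1(R⁻¹ n̂) = -0.423445-0.062021i

Re=-0.4234 Im=-0.0620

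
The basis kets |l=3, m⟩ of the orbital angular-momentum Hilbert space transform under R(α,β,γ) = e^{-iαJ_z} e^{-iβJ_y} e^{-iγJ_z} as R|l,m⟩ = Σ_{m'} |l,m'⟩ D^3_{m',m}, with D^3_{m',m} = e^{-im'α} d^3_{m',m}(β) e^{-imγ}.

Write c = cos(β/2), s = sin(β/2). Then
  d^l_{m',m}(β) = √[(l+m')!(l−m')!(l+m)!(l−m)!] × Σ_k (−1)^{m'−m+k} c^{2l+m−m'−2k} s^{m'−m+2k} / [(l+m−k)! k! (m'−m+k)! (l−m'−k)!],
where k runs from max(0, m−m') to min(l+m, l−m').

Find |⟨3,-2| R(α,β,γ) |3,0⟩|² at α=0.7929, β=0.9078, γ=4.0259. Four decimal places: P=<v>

Split into d^3_{-2,0}(β=0.9078) × two z-phases.
With c≡cos(β/2)=0.898744 and s≡sin(β/2)=0.438474, N=[1·120·6·6]^{1/2}=65.726707
k∈{2,3} keeps every argument non-negative
  k=2: (−1)^0·65.7267/(12)·0.8987^4·0.4385^2 = +0.687056
  k=3: (−1)^1·65.7267/(12)·0.8987^2·0.4385^4 = -0.163534
d^3_{-2,0}(0.9078) = +0.687056 -0.163534 = +0.523522
|D^3_{-2,0}|² = |d^3_{-2,0}(β)|² = (+0.523522)² = 0.274075 (the z-rotation phases have unit modulus)

P=0.2741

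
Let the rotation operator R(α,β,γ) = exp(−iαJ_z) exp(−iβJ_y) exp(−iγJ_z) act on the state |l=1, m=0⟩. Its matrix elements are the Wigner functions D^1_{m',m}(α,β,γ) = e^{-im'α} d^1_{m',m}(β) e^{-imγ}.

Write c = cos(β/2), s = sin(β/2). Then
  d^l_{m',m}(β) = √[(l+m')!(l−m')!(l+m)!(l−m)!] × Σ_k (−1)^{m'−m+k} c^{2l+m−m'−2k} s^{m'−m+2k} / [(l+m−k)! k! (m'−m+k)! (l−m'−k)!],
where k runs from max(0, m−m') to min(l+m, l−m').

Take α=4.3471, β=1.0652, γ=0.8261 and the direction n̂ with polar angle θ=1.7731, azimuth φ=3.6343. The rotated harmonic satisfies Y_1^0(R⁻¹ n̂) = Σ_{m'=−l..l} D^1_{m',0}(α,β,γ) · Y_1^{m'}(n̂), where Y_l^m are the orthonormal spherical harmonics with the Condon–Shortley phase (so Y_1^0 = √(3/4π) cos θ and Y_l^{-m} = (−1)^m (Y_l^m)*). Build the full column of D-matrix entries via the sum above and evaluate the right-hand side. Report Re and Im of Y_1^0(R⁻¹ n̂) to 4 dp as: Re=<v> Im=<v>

Need the full column D^1_{m',0} for m'=−1..1 at α=4.3471, β=1.0652, γ=0.8261.
cos(β/2)=0.861490, sin(β/2)=0.507775
d^1_{-1,0}: single k=1 term ⇒ +0.618638;  D = -0.220989-0.577820i
d^1_{0,0}: k∈[0..1] ⇒ +0.742165 -0.257835 = +0.484329;  D = +0.484329+0.000000i
d^1_{1,0}: single k=0 term ⇒ -0.618638;  D = +0.220989-0.577820i
Y_1^{m'}(θ=1.7731,φ=3.6343) and Σ D·Y over m':
  (-0.2210-0.5778i)·(-0.2982+0.1601i)  (+0.4843+0.0000i)·(-0.0982+0.0000i)  (+0.2210-0.5778i)·(+0.2982+0.1601i)
Y_1^0(R⁻¹ n̂) = +0.269253+0.000000i

Re=0.2693 Im=0.0000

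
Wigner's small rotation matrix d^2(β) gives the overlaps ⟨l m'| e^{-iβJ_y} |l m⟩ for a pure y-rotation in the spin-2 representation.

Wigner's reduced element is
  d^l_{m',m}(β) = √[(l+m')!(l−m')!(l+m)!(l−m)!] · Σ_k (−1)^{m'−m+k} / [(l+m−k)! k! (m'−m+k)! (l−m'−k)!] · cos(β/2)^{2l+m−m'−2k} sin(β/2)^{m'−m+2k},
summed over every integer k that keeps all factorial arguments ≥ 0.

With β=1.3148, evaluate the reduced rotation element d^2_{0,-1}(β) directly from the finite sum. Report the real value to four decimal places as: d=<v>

d=-0.3000

d^2_{0,-1}(β=1.3148) via Wigner's sum:
c=cos(1.3148/2)=0.791584, s=sin(1.3148/2)=0.611061; N=√[2·2·1·6]=4.898979
k: max(0,(-1)−(0))=0 … min(2+(-1),2−(0))=1
  k=0: (−1)^1·4.8990/(2)·0.7916^3·0.6111^1 = -0.742421
  k=1: (−1)^2·4.8990/(2)·0.7916^1·0.6111^3 = +0.442411
d^2_{0,-1}(1.3148) = -0.742421 +0.442411 = -0.300011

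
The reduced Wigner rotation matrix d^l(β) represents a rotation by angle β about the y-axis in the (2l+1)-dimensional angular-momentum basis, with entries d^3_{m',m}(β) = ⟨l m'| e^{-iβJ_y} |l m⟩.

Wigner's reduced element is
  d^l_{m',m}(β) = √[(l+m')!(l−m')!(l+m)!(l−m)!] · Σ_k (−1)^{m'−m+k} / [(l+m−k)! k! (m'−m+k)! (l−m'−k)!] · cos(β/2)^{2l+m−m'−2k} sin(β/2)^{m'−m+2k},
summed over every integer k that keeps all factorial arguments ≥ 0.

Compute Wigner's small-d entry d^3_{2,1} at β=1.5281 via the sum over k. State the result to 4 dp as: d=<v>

d=0.3591

d^3_{2,1}(β=1.5281) via Wigner's sum:
c=cos(1.5281/2)=0.722040, s=sin(1.5281/2)=0.691851; N=√[120·1·24·2]=75.894664
Admissible k: 0..1 (factorial args all ≥0)
  k=0: (−1)^1·75.8947/(24)·0.7220^5·0.6919^1 = -0.429357
  k=1: (−1)^2·75.8947/(12)·0.7220^3·0.6919^3 = +0.788410
d^3_{2,1}(1.5281) = -0.429357 +0.788410 = +0.359053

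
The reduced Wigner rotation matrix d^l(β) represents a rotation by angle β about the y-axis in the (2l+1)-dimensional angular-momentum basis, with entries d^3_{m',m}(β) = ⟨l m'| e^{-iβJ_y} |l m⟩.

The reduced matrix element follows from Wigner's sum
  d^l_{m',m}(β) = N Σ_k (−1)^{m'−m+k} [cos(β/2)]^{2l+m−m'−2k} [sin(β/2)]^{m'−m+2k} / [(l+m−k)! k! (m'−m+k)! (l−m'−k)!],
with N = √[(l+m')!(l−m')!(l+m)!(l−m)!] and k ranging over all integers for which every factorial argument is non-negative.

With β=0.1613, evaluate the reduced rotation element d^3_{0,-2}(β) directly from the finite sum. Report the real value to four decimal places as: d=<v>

d=0.0349

d^3_{0,-2}(β=0.1613) via Wigner's sum:
c=cos(0.1613/2)=0.996750, s=sin(0.1613/2)=0.080563; N=√[6·6·1·120]=65.726707
k: max(0,(-2)−(0))=0 … min(3+(-2),3−(0))=1
  k=0: (−1)^2·65.7267/(12)·0.9967^4·0.0806^2 = +0.035089
  k=1: (−1)^3·65.7267/(12)·0.9967^2·0.0806^4 = -0.000229
d^3_{0,-2}(0.1613) = +0.035089 -0.000229 = +0.034860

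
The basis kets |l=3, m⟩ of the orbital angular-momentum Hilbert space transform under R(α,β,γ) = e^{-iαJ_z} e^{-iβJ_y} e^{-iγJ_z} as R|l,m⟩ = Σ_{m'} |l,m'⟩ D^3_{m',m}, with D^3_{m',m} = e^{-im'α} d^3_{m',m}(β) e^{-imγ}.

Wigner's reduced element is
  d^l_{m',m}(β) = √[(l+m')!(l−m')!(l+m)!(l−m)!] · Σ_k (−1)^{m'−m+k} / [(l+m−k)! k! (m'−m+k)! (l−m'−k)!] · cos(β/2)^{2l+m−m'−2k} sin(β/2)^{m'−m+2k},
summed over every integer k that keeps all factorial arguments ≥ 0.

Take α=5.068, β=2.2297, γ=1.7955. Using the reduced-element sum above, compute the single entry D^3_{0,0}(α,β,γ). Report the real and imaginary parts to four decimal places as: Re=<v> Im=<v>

Re=0.3446 Im=0.0000

Split into d^3_{0,0}(β=2.2297) × two z-phases.
Half-angle: c=0.440312, s=0.897845. N=√(6·6·6·6)=36.000000
Admissible k: 0..3 (factorial args all ≥0)
  k=0: (−1)^0·36.0000/(36)·0.4403^6·0.8978^0 = +0.007287
  k=1: (−1)^1·36.0000/(4)·0.4403^4·0.8978^2 = -0.272702
  k=2: (−1)^2·36.0000/(4)·0.4403^2·0.8978^4 = +1.133885
  k=3: (−1)^3·36.0000/(36)·0.4403^0·0.8978^6 = -0.523851
d^3_{0,0}(2.2297) = +0.007287 -0.272702 +1.133885 -0.523851 = +0.344620
Phases: e^{-i·(0)·5.068}=+1.000000+0.000000i, e^{-i·(0)·1.7955}=+1.000000+0.000000i ⇒ D=+0.344620+0.000000i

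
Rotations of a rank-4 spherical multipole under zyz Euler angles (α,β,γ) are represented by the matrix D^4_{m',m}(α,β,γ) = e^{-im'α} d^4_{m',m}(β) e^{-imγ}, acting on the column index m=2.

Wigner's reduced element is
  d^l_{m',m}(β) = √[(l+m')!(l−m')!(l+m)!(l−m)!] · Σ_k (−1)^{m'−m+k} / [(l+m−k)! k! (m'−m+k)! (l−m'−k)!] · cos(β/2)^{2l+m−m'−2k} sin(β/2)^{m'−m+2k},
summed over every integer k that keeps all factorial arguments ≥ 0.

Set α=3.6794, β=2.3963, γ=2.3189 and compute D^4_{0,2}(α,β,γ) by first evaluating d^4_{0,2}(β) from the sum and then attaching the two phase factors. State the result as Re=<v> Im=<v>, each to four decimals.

Re=-0.0377 Im=0.5041

D^4_{0,2}(3.6794,2.3963,2.3189) = e^{-i·0·3.6794}·d^4_{0,2}(2.3963)·e^{-i·2·2.3189}. Compute d first:
Half-angle: c=0.364081, s=0.931367. N=√(24·24·720·2)=910.735966
k∈{2,3,4} keeps every argument non-negative
  k=2: (−1)^0·910.7360/(96)·0.3641^6·0.9314^2 = +0.019167
  k=3: (−1)^1·910.7360/(36)·0.3641^4·0.9314^4 = -0.334478
  k=4: (−1)^2·910.7360/(96)·0.3641^2·0.9314^6 = +0.820812
d^4_{0,2}(2.3963) = +0.019167 -0.334478 +0.820812 = +0.505501
D = (+1.000000+0.000000i)·(+0.505501)·(-0.074520+0.997220i) = -0.037670+0.504095i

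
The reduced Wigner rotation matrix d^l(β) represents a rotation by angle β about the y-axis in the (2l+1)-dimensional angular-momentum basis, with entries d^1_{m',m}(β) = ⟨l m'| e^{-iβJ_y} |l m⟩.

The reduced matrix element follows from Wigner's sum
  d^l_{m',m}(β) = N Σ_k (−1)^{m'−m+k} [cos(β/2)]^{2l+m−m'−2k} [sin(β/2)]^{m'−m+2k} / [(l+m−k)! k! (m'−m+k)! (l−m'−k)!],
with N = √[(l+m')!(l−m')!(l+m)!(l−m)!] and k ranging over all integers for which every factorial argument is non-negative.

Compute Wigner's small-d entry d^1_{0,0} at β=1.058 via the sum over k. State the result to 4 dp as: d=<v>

d=0.4906

d^1_{0,0}(β=1.058) via Wigner's sum:
Half-angle: c=0.863312, s=0.504670. N=√(1·1·1·1)=1.000000
The bounds max(0,m−m')=0 and min(l+m,l−m')=1 give 2 terms
  k=0: (−1)^0·1.0000/(1)·0.8633^2·0.5047^0 = +0.745308
  k=1: (−1)^1·1.0000/(1)·0.8633^0·0.5047^2 = -0.254692
d^1_{0,0}(1.058) = +0.745308 -0.254692 = +0.490616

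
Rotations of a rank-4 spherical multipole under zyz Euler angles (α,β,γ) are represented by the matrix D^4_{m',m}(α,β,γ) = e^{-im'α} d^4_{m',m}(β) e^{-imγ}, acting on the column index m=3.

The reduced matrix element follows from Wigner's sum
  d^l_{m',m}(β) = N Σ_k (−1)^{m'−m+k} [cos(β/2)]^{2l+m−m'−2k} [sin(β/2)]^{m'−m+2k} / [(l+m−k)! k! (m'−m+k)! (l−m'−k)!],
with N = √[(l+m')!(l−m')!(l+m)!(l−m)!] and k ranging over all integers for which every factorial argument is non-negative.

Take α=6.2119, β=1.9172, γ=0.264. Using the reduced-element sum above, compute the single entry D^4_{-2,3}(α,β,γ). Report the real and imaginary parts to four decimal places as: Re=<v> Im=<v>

Re=0.1505 Im=-0.2038

First d^4_{-2,3}(β=1.9172), then the phase factors e^{-i(-2)α} and e^{-i(3)γ}:
Half-angle: c=0.574666, s=0.818388. N=√(2·720·5040·1)=2693.993318
k: max(0,(3)−(-2))=5 … min(4+(3),4−(-2))=6
  k=5: (−1)^0·2693.9933/(240)·0.5747^3·0.8184^5 = +0.782039
  k=6: (−1)^1·2693.9933/(720)·0.5747^1·0.8184^7 = -0.528681
d^4_{-2,3}(1.9172) = +0.782039 -0.528681 = +0.253358
Attach z-rotation phases: D = e^{-i(-2)(6.2119)}·(+0.253358)·e^{-i(3)(0.264)} = +0.150536-0.203787i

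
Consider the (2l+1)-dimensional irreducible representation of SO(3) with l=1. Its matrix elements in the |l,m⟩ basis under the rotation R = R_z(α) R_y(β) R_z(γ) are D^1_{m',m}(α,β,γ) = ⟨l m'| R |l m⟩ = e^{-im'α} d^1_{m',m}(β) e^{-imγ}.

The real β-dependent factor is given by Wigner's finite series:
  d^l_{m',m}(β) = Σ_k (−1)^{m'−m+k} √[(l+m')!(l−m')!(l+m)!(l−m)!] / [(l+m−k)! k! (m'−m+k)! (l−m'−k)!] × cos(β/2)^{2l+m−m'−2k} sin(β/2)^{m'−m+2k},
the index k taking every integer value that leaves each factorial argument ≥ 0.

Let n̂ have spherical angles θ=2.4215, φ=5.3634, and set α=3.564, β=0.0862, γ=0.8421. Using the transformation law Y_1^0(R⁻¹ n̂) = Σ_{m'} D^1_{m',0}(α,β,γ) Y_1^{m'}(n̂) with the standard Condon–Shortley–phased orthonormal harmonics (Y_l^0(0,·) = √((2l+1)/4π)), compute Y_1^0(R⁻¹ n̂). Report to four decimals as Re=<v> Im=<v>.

Need the full column D^1_{m',0} for m'=−1..1 at α=3.564, β=0.0862, γ=0.8421.
cos(β/2)=0.999071, sin(β/2)=0.043087
d^1_{-1,0}: single k=1 term ⇒ +0.060877;  D = -0.055526-0.024957i
d^1_{0,0}: k∈[0..1] ⇒ +0.998144 -0.001856 = +0.996287;  D = +0.996287+0.000000i
d^1_{1,0}: single k=0 term ⇒ -0.060877;  D = +0.055526-0.024957i
Y_1^{m'}(θ=2.4215,φ=5.3634) and Σ D·Y over m':
  (-0.0555-0.0250i)·(+0.1381+0.1812i)  (+0.9963+0.0000i)·(-0.3673+0.0000i)  (+0.0555-0.0250i)·(-0.1381+0.1812i)
Y_1^0(R⁻¹ n̂) = -0.372227+0.000000i

Re=-0.3722 Im=0.0000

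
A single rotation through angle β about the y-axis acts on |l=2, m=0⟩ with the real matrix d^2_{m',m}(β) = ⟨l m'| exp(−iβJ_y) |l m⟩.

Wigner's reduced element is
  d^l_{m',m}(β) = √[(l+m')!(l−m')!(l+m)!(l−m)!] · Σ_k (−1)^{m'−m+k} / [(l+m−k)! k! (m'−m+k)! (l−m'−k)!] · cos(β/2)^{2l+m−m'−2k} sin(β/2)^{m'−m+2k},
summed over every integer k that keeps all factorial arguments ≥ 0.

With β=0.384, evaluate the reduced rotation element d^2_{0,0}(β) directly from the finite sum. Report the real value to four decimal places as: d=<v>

d^2_{0,0}(β=0.384) via Wigner's sum:
Half-angle: c=0.981625, s=0.190823. N=√(2·2·2·2)=4.000000
k∈{0,1,2} keeps every argument non-negative
  k=0: (−1)^0·4.0000/(4)·0.9816^4·0.1908^0 = +0.928499
  k=1: (−1)^1·4.0000/(1)·0.9816^2·0.1908^2 = -0.140349
  k=2: (−1)^2·4.0000/(4)·0.9816^0·0.1908^4 = +0.001326
d^2_{0,0}(0.384) = +0.928499 -0.140349 +0.001326 = +0.789476

d=0.7895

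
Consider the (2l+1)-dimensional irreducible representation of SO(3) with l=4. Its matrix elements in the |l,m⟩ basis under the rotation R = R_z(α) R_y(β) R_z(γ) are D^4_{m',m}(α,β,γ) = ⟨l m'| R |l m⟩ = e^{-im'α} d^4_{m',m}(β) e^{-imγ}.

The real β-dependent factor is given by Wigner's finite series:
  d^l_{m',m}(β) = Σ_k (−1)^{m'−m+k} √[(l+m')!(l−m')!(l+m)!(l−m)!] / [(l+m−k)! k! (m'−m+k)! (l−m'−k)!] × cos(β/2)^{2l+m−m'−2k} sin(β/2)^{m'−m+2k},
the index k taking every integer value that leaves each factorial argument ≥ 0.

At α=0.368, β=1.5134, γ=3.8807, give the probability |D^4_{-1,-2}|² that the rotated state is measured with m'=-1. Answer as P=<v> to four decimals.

P=0.0640

D^4_{-1,-2}(0.368,1.5134,3.8807) = e^{-i·-1·0.368}·d^4_{-1,-2}(1.5134)·e^{-i·-2·3.8807}. Compute d first:
With c≡cos(β/2)=0.727106 and s≡sin(β/2)=0.686526, N=[6·120·2·720]^{1/2}=1018.233765
k∈{0,1,2} keeps every argument non-negative
  k=0: (−1)^1·1018.2338/(240)·0.7271^7·0.6865^1 = -0.312950
  k=1: (−1)^2·1018.2338/(48)·0.7271^5·0.6865^3 = +1.394967
  k=2: (−1)^3·1018.2338/(72)·0.7271^3·0.6865^5 = -0.829070
d^4_{-1,-2}(1.5134) = -0.312950 +1.394967 -0.829070 = +0.252946
|D^4_{-1,-2}|² = |d^4_{-1,-2}(β)|² = (+0.252946)² = 0.063982 (the z-rotation phases have unit modulus)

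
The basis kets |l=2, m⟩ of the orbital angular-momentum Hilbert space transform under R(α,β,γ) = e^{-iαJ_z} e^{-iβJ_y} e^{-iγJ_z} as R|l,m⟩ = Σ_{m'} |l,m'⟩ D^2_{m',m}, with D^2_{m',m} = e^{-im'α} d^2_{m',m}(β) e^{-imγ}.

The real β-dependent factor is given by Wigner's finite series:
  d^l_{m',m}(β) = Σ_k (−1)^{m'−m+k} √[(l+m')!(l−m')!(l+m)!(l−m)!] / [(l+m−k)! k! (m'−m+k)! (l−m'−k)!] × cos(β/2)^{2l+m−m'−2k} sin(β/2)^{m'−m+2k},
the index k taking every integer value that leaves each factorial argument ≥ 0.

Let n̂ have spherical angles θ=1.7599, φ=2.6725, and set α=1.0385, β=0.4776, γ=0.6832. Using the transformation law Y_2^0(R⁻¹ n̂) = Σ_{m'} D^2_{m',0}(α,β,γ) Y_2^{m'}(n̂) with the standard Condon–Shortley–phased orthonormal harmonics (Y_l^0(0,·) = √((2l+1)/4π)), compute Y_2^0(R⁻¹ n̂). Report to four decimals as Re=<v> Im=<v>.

Re=-0.2792 Im=0.0000

Need the full column D^2_{m',0} for m'=−2..2 at α=1.0385, β=0.4776, γ=0.6832.
cos(β/2)=0.971623, sin(β/2)=0.236537
d^2_{-2,0}: single k=2 term ⇒ +0.129380;  D = -0.062731+0.113155i
d^2_{-1,0}: k∈[1..2] ⇒ +0.531456 -0.031497 = +0.499959;  D = +0.253736+0.430786i
d^2_{0,0}: k∈[0..2] ⇒ +0.891231 -0.211277 +0.003130 = +0.683084;  D = +0.683084+0.000000i
d^2_{1,0}: k∈[0..1] ⇒ -0.531456 +0.031497 = -0.499959;  D = -0.253736+0.430786i
d^2_{2,0}: single k=0 term ⇒ +0.129380;  D = -0.062731-0.113155i
Y_2^{m'}(θ=1.7599,φ=2.6725) and Σ D·Y over m':
  (-0.0627+0.1132i)·(+0.2203+0.3005i)  (+0.2537+0.4308i)·(+0.1272+0.0645i)  (+0.6831+0.0000i)·(-0.2820+0.0000i)  (-0.2537+0.4308i)·(-0.1272+0.0645i)  (-0.0627-0.1132i)·(+0.2203-0.3005i)
Y_2^0(R⁻¹ n̂) = -0.279244+0.000000i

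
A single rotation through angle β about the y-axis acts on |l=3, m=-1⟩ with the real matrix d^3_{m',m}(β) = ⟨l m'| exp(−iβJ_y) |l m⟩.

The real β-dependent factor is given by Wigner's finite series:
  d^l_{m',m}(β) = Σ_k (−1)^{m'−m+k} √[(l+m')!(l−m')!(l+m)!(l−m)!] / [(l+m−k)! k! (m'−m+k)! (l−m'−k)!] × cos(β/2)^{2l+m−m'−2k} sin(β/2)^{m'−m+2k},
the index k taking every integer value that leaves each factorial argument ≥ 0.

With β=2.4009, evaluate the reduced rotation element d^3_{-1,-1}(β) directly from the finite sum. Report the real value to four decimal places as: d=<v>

d=0.4765

d^3_{-1,-1}(β=2.4009) via Wigner's sum:
Half-angle: c=0.361938, s=0.932202. N=√(2·24·2·24)=48.000000
k: max(0,(-1)−(-1))=0 … min(3+(-1),3−(-1))=2
  k=0: (−1)^0·48.0000/(48)·0.3619^6·0.9322^0 = +0.002248
  k=1: (−1)^1·48.0000/(6)·0.3619^4·0.9322^2 = -0.119302
  k=2: (−1)^2·48.0000/(8)·0.3619^2·0.9322^4 = +0.593554
d^3_{-1,-1}(2.4009) = +0.002248 -0.119302 +0.593554 = +0.476500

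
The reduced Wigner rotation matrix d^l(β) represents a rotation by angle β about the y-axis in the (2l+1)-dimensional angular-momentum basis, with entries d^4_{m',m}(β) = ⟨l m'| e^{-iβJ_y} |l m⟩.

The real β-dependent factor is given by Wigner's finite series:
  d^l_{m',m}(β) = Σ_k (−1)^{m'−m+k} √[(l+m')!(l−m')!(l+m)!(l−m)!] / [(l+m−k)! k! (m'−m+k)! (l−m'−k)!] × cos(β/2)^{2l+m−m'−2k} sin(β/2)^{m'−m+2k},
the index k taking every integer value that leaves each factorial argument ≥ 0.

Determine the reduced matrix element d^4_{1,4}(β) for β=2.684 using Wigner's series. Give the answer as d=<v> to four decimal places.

d^4_{1,4}(β=2.684) via Wigner's sum:
Half-angle: c=0.226805, s=0.973940. N=√(120·6·40320·1)=5387.986637
Admissible k: 3..3 (factorial args all ≥0)
  k=3: (−1)^0·5387.9866/(720)·0.2268^5·0.9739^3 = +0.004149
d^4_{1,4}(2.684) = +0.004149

d=0.0041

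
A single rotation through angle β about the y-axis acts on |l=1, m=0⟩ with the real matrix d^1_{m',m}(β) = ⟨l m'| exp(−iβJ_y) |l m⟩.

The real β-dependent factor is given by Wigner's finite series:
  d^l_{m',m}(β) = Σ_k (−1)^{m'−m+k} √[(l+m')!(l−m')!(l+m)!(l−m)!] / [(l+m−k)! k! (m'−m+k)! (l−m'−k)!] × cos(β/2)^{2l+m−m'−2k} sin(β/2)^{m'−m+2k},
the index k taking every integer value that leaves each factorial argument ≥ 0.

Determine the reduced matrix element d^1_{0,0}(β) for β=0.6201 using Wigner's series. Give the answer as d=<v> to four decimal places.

d^1_{0,0}(β=0.6201) via Wigner's sum:
c=cos(0.6201/2)=0.952318, s=sin(0.6201/2)=0.305106; N=√[1·1·1·1]=1.000000
k: max(0,(0)−(0))=0 … min(1+(0),1−(0))=1
  k=0: (−1)^0·1.0000/(1)·0.9523^2·0.3051^0 = +0.906910
  k=1: (−1)^1·1.0000/(1)·0.9523^0·0.3051^2 = -0.093090
d^1_{0,0}(0.6201) = +0.906910 -0.093090 = +0.813820

d=0.8138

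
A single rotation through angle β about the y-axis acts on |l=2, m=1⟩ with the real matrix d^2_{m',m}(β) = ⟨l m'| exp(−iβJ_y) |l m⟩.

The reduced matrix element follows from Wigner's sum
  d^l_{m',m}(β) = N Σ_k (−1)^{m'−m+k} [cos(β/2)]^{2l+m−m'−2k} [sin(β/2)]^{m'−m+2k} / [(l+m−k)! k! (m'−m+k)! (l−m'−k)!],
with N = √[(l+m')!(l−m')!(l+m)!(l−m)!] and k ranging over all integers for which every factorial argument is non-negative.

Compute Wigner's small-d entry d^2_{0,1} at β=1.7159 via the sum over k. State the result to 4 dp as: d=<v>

d^2_{0,1}(β=1.7159) via Wigner's sum:
Half-angle: c=0.653990, s=0.756503. N=√(2·2·6·1)=4.898979
Admissible k: 1..2 (factorial args all ≥0)
  k=1: (−1)^0·4.8990/(2)·0.6540^3·0.7565^1 = +0.518322
  k=2: (−1)^1·4.8990/(2)·0.6540^1·0.7565^3 = -0.693552
d^2_{0,1}(1.7159) = +0.518322 -0.693552 = -0.175231

d=-0.1752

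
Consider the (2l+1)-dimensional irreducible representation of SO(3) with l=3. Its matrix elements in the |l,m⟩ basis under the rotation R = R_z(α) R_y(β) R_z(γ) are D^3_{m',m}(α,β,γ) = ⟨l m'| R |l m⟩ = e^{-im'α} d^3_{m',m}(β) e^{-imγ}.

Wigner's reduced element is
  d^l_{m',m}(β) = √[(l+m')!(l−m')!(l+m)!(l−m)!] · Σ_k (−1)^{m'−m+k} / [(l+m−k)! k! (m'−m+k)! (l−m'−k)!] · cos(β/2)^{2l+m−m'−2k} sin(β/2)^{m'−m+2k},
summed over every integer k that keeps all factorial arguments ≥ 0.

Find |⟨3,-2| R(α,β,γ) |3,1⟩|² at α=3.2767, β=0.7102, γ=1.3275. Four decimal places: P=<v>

D^3_{-2,1}(3.2767,0.7102,1.3275) = e^{-i·-2·3.2767}·d^3_{-2,1}(0.7102)·e^{-i·1·1.3275}. Compute d first:
Half-angle: c=0.937612, s=0.347684. N=√(1·120·24·2)=75.894664
k: max(0,(1)−(-2))=3 … min(3+(1),3−(-2))=4
  k=3: (−1)^0·75.8947/(12)·0.9376^3·0.3477^3 = +0.219106
  k=4: (−1)^1·75.8947/(24)·0.9376^1·0.3477^5 = -0.015064
d^3_{-2,1}(0.7102) = +0.219106 -0.015064 = +0.204041
|D^3_{-2,1}|² = |d^3_{-2,1}(β)|² = (+0.204041)² = 0.041633 (the z-rotation phases have unit modulus)

P=0.0416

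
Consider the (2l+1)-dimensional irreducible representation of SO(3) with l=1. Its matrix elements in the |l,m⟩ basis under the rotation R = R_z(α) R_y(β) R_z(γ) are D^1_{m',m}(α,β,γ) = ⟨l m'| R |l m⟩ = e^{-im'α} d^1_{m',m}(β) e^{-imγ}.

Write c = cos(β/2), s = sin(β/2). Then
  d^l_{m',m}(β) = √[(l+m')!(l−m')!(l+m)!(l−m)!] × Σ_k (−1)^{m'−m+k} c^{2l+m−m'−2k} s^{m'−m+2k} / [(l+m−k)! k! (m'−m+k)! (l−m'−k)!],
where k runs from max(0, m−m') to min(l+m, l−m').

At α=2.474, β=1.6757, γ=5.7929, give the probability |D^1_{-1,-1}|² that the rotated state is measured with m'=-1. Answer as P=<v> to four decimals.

D^1_{-1,-1}(2.474,1.6757,5.7929) = e^{-i·-1·2.474}·d^1_{-1,-1}(1.6757)·e^{-i·-1·5.7929}. Compute d first:
With c≡cos(β/2)=0.669062 and s≡sin(β/2)=0.743206, N=[1·2·1·2]^{1/2}=2.000000
k: max(0,(-1)−(-1))=0 … min(1+(-1),1−(-1))=0
  k=0: (−1)^0·2.0000/(2)·0.6691^2·0.7432^0 = +0.447644
d^1_{-1,-1}(1.6757) = +0.447644
|D^1_{-1,-1}|² = |d^1_{-1,-1}(β)|² = (+0.447644)² = 0.200385 (the z-rotation phases have unit modulus)

P=0.2004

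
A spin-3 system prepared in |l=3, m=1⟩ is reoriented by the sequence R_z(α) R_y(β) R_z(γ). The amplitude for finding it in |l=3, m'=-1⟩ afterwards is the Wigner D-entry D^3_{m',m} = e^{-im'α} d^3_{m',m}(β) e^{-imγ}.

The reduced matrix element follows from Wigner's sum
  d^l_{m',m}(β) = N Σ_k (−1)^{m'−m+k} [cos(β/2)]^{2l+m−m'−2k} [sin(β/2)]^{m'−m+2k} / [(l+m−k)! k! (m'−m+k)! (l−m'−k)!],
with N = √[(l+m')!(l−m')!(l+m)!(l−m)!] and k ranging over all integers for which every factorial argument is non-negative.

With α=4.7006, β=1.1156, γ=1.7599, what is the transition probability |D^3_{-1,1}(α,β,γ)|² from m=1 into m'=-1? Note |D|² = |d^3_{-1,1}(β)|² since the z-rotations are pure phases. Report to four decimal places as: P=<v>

P=0.1945

Split into d^3_{-1,1}(β=1.1156) × two z-phases.
Half-angle: c=0.848422, s=0.529321. N=√(2·24·24·2)=48.000000
k: max(0,(1)−(-1))=2 … min(3+(1),3−(-1))=4
  k=2: (−1)^0·48.0000/(8)·0.8484^4·0.5293^2 = +0.871037
  k=3: (−1)^1·48.0000/(6)·0.8484^2·0.5293^4 = -0.452053
  k=4: (−1)^2·48.0000/(48)·0.8484^0·0.5293^6 = +0.021995
d^3_{-1,1}(1.1156) = +0.871037 -0.452053 +0.021995 = +0.440978
|D^3_{-1,1}|² = |d^3_{-1,1}(β)|² = (+0.440978)² = 0.194461 (the z-rotation phases have unit modulus)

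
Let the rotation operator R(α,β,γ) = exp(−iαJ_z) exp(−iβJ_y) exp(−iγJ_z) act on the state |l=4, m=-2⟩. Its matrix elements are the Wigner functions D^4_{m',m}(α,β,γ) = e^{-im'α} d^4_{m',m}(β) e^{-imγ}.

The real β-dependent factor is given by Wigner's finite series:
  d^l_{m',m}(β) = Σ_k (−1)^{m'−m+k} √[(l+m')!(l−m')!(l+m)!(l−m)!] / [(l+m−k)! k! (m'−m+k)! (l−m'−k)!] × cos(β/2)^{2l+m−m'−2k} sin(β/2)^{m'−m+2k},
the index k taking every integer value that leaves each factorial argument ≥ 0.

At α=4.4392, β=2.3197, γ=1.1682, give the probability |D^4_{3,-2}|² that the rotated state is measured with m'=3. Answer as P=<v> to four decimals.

Split into d^4_{3,-2}(β=2.3197) × two z-phases.
With c≡cos(β/2)=0.399477 and s≡sin(β/2)=0.916743, N=[5040·1·2·720]^{1/2}=2693.993318
The bounds max(0,m−m')=0 and min(l+m,l−m')=1 give 2 terms
  k=0: (−1)^5·2693.9933/(240)·0.3995^3·0.9167^5 = -0.463339
  k=1: (−1)^6·2693.9933/(720)·0.3995^1·0.9167^7 = +0.813373
d^4_{3,-2}(2.3197) = -0.463339 +0.813373 = +0.350034
|D^4_{3,-2}|² = |d^4_{3,-2}(β)|² = (+0.350034)² = 0.122523 (the z-rotation phases have unit modulus)

P=0.1225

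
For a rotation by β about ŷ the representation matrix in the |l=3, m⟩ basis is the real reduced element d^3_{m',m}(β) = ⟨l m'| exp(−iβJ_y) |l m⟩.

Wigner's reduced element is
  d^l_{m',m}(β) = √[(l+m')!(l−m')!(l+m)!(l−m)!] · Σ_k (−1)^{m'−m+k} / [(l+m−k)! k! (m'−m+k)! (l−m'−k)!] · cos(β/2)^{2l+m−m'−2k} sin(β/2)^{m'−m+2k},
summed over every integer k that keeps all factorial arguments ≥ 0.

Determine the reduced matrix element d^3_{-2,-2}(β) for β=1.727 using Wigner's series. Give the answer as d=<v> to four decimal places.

d=-0.4397

d^3_{-2,-2}(β=1.727) via Wigner's sum:
With c≡cos(β/2)=0.649781 and s≡sin(β/2)=0.760121, N=[1·120·1·120]^{1/2}=120.000000
k∈{0,1} keeps every argument non-negative
  k=0: (−1)^0·120.0000/(120)·0.6498^6·0.7601^0 = +0.075267
  k=1: (−1)^1·120.0000/(24)·0.6498^4·0.7601^2 = -0.514996
d^3_{-2,-2}(1.727) = +0.075267 -0.514996 = -0.439730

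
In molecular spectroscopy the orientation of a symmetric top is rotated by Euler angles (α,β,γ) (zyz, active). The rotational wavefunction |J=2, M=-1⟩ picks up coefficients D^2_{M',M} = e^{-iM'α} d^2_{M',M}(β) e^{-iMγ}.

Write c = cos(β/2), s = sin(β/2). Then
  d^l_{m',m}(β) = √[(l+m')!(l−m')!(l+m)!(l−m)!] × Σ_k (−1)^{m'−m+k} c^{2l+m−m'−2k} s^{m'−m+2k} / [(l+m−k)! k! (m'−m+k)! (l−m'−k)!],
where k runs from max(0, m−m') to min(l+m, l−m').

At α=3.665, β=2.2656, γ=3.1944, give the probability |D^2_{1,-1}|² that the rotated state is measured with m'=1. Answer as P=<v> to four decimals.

P=0.0529

First d^2_{1,-1}(β=2.2656), then the phase factors e^{-i(1)α} and e^{-i(-1)γ}:
Half-angle: c=0.424126, s=0.905603. N=√(6·1·1·6)=6.000000
The bounds max(0,m−m')=0 and min(l+m,l−m')=1 give 2 terms
  k=0: (−1)^2·6.0000/(2)·0.4241^2·0.9056^2 = +0.442575
  k=1: (−1)^3·6.0000/(6)·0.4241^0·0.9056^4 = -0.672592
d^2_{1,-1}(2.2656) = +0.442575 -0.672592 = -0.230018
|D^2_{1,-1}|² = |d^2_{1,-1}(β)|² = (-0.230018)² = 0.052908 (the z-rotation phases have unit modulus)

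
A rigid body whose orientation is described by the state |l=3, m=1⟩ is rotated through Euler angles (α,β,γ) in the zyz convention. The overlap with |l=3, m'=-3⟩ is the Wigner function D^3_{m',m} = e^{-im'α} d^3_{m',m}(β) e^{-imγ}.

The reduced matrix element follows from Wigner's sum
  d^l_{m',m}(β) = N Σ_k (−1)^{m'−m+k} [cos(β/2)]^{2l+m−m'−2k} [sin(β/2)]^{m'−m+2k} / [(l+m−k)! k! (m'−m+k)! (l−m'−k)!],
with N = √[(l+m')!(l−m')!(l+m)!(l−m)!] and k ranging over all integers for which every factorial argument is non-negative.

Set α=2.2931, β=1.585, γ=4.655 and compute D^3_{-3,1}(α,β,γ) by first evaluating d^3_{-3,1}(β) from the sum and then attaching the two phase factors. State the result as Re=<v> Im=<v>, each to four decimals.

First d^3_{-3,1}(β=1.585), then the phase factors e^{-i(-3)α} and e^{-i(1)γ}:
With c≡cos(β/2)=0.702067 and s≡sin(β/2)=0.712111, N=[1·720·24·2]^{1/2}=185.903201
k: max(0,(1)−(-3))=4 … min(3+(1),3−(-3))=4
  k=4: (−1)^0·185.9032/(48)·0.7021^2·0.7121^4 = +0.490900
d^3_{-3,1}(1.585) = +0.490900
D = (+0.827523+0.561432i)·(+0.490900)·(-0.057357+0.998354i) = -0.298453+0.389754i

Re=-0.2985 Im=0.3898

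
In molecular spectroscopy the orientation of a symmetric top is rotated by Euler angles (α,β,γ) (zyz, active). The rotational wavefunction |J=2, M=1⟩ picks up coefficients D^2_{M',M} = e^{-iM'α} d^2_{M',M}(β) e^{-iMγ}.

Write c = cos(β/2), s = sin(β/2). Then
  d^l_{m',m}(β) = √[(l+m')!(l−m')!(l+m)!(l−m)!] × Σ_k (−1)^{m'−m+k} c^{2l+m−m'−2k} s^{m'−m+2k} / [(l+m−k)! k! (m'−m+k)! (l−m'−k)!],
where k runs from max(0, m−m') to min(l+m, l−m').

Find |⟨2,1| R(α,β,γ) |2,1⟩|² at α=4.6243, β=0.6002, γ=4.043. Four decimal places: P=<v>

D^2_{1,1}(4.6243,0.6002,4.043) = e^{-i·1·4.6243}·d^2_{1,1}(0.6002)·e^{-i·1·4.043}. Compute d first:
Half-angle: c=0.955307, s=0.295616. N=√(6·1·6·1)=6.000000
Admissible k: 0..1 (factorial args all ≥0)
  k=0: (−1)^0·6.0000/(6)·0.9553^4·0.2956^0 = +0.832859
  k=1: (−1)^1·6.0000/(2)·0.9553^2·0.2956^2 = -0.239256
d^2_{1,1}(0.6002) = +0.832859 -0.239256 = +0.593604
|D^2_{1,1}|² = |d^2_{1,1}(β)|² = (+0.593604)² = 0.352365 (the z-rotation phases have unit modulus)

P=0.3524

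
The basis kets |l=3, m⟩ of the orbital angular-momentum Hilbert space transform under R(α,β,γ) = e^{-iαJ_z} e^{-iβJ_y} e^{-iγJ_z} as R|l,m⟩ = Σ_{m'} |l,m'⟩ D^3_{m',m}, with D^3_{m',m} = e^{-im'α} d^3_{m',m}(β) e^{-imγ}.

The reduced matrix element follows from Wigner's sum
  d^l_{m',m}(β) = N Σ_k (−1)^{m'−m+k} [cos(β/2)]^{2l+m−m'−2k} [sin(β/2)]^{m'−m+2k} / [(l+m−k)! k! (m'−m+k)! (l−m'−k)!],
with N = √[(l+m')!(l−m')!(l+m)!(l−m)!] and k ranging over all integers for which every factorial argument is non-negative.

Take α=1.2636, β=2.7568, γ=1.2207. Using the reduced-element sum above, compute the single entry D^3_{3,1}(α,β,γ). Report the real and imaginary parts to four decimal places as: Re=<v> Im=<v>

Re=0.0015 Im=0.0048

D^3_{3,1}(1.2636,2.7568,1.2207) = e^{-i·3·1.2636}·d^3_{3,1}(2.7568)·e^{-i·1·1.2207}. Compute d first:
Half-angle: c=0.191212, s=0.981549. N=√(720·1·24·2)=185.903201
k∈{0} keeps every argument non-negative
  k=0: (−1)^2·185.9032/(48)·0.1912^4·0.9815^2 = +0.004988
d^3_{3,1}(2.7568) = +0.004988
Attach z-rotation phases: D = e^{-i(3)(1.2636)}·(+0.004988)·e^{-i(1)(1.2207)} = +0.001470+0.004767i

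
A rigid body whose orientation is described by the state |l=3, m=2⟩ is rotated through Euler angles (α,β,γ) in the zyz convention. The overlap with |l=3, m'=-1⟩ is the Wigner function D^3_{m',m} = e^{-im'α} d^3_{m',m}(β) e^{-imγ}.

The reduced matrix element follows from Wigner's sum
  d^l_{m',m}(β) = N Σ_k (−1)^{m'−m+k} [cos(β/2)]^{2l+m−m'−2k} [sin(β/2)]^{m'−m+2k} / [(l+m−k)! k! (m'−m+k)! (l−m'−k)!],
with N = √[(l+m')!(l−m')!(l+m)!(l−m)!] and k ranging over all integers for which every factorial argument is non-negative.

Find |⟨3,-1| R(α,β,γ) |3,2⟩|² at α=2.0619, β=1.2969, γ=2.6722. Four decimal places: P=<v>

First d^3_{-1,2}(β=1.2969), then the phase factors e^{-i(-1)α} and e^{-i(2)γ}:
With c≡cos(β/2)=0.797021 and s≡sin(β/2)=0.603952, N=[2·24·120·1]^{1/2}=75.894664
k∈{3,4} keeps every argument non-negative
  k=3: (−1)^0·75.8947/(12)·0.7970^3·0.6040^3 = +0.705417
  k=4: (−1)^1·75.8947/(24)·0.7970^1·0.6040^5 = -0.202526
d^3_{-1,2}(1.2969) = +0.705417 -0.202526 = +0.502891
|D^3_{-1,2}|² = |d^3_{-1,2}(β)|² = (+0.502891)² = 0.252899 (the z-rotation phases have unit modulus)

P=0.2529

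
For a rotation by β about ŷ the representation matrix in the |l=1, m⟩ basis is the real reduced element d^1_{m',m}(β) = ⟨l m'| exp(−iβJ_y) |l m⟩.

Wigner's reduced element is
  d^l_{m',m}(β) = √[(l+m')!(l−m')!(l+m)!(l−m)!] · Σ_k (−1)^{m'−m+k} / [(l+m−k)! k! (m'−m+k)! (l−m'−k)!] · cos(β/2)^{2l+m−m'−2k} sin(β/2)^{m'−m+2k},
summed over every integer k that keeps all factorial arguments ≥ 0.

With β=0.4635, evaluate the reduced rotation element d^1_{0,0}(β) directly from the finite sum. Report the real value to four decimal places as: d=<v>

d=0.8945

d^1_{0,0}(β=0.4635) via Wigner's sum:
Half-angle: c=0.973266, s=0.229681. N=√(1·1·1·1)=1.000000
The bounds max(0,m−m')=0 and min(l+m,l−m')=1 give 2 terms
  k=0: (−1)^0·1.0000/(1)·0.9733^2·0.2297^0 = +0.947247
  k=1: (−1)^1·1.0000/(1)·0.9733^0·0.2297^2 = -0.052753
d^1_{0,0}(0.4635) = +0.947247 -0.052753 = +0.894493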